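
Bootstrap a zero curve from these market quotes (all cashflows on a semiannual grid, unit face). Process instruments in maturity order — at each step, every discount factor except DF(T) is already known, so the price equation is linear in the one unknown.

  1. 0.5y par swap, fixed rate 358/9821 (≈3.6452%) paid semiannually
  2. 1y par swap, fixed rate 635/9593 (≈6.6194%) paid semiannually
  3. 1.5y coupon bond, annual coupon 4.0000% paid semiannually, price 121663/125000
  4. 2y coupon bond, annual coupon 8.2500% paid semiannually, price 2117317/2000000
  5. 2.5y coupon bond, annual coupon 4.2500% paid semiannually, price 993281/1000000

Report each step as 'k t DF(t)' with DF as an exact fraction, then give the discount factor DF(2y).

1 1/2 9821/10000
2 1 1873/2000
3 3/2 4583/5000
4 2 2261/2500
5 5/2 2237/2500
DF(2y) = 2261/2500 ≈ 0.904400

step 1 [0.5y] swap r/2=179/9821: DF=(1 − 179/9821·(0))/(1+179/9821) = 9821/10000 ≈ 0.982100
step 2 [1y] swap r/2=635/19186: DF=(1 − 635/19186·(0.982100))/(1+635/19186) = 1873/2000 ≈ 0.936500
step 3 [1.5y] bond c/2=1/50: DF=(121663/125000 − 1/50·(0.982100+0.936500))/(1+1/50) = 4583/5000 ≈ 0.916600
step 4 [2y] bond c/2=33/800: DF=(2117317/2000000 − 33/800·(0.982100+0.936500+0.916600))/(1+33/800) = 2261/2500 ≈ 0.904400
step 5 [2.5y] bond c/2=17/800: DF=(993281/1000000 − 17/800·(0.982100+0.936500+0.916600+0.904400))/(1+17/800) = 2237/2500 ≈ 0.894800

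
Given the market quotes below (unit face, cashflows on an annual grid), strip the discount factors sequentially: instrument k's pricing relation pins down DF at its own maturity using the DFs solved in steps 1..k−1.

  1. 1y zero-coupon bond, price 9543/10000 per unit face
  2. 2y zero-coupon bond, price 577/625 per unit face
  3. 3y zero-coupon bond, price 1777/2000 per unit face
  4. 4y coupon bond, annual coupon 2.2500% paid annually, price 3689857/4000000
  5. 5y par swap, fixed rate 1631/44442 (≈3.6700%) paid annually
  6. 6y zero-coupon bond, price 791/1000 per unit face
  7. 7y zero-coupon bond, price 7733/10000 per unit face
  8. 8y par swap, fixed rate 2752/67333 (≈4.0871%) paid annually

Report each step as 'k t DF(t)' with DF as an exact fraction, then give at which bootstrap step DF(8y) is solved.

1 1 9543/10000
2 2 577/625
3 3 1777/2000
4 4 8413/10000
5 5 8369/10000
6 6 791/1000
7 7 7733/10000
8 8 453/625
DF(8y) is solved at step 8

step 1 [1y] zero: DF = P = 9543/10000 ≈ 0.954300
step 2 [2y] zero: DF = P = 577/625 ≈ 0.923200
step 3 [3y] zero: DF = P = 1777/2000 ≈ 0.888500
step 4 [4y] bond c/1=9/400: DF=(3689857/4000000 − 9/400·(0.954300+0.923200+0.888500))/(1+9/400) = 8413/10000 ≈ 0.841300
step 5 [5y] swap r/1=1631/44442: DF=(1 − 1631/44442·(0.954300+0.923200+0.888500+0.841300))/(1+1631/44442) = 8369/10000 ≈ 0.836900
step 6 [6y] zero: DF = P = 791/1000 ≈ 0.791000
step 7 [7y] zero: DF = P = 7733/10000 ≈ 0.773300
step 8 [8y] swap r/1=2752/67333: DF=(1 − 2752/67333·(0.954300+0.923200+0.888500+0.841300+0.836900+0.791000+0.773300))/(1+2752/67333) = 453/625 ≈ 0.724800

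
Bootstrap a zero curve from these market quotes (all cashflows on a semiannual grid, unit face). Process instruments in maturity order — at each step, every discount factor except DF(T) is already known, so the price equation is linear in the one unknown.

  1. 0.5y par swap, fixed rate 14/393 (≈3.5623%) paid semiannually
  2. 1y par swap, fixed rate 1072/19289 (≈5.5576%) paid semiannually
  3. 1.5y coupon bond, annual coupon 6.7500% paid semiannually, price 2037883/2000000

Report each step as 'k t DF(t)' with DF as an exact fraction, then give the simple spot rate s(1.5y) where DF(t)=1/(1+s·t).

step 1 [0.5y] swap r/2=7/393: DF=(1 − 7/393·(0))/(1+7/393) = 393/400 ≈ 0.982500
step 2 [1y] swap r/2=536/19289: DF=(1 − 536/19289·(0.982500))/(1+536/19289) = 1183/1250 ≈ 0.946400
step 3 [1.5y] bond c/2=27/800: DF=(2037883/2000000 − 27/800·(0.982500+0.946400))/(1+27/800) = 9227/10000 ≈ 0.922700

1 1/2 393/400
2 1 1183/1250
3 3/2 9227/10000
s(1.5y) = (1/(9227/10000) − 1)/(3/2) = 1546/27681 ≈ 5.5851%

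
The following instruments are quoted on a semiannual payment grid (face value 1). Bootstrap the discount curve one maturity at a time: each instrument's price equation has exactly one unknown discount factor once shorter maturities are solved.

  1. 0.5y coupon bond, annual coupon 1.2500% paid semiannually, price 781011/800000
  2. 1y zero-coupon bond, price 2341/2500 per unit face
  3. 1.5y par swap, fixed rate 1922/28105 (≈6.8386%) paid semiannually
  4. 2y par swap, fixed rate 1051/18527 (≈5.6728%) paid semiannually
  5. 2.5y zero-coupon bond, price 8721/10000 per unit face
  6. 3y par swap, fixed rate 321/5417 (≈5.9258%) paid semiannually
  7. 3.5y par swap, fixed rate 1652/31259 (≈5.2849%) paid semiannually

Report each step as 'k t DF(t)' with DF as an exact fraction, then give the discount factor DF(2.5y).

step 1 [0.5y] bond c/2=1/160: DF=(781011/800000 − 1/160·(0))/(1+1/160) = 4851/5000 ≈ 0.970200
step 2 [1y] zero: DF = P = 2341/2500 ≈ 0.936400
step 3 [1.5y] swap r/2=961/28105: DF=(1 − 961/28105·(0.970200+0.936400))/(1+961/28105) = 9039/10000 ≈ 0.903900
step 4 [2y] swap r/2=1051/37054: DF=(1 − 1051/37054·(0.970200+0.936400+0.903900))/(1+1051/37054) = 8949/10000 ≈ 0.894900
step 5 [2.5y] zero: DF = P = 8721/10000 ≈ 0.872100
step 6 [3y] swap r/2=321/10834: DF=(1 − 321/10834·(0.970200+0.936400+0.903900+0.894900+0.872100))/(1+321/10834) = 1679/2000 ≈ 0.839500
step 7 [3.5y] swap r/2=826/31259: DF=(1 − 826/31259·(0.970200+0.936400+0.903900+0.894900+0.872100+0.839500))/(1+826/31259) = 2087/2500 ≈ 0.834800

1 1/2 4851/5000
2 1 2341/2500
3 3/2 9039/10000
4 2 8949/10000
5 5/2 8721/10000
6 3 1679/2000
7 7/2 2087/2500
DF(2.5y) = 8721/10000 ≈ 0.872100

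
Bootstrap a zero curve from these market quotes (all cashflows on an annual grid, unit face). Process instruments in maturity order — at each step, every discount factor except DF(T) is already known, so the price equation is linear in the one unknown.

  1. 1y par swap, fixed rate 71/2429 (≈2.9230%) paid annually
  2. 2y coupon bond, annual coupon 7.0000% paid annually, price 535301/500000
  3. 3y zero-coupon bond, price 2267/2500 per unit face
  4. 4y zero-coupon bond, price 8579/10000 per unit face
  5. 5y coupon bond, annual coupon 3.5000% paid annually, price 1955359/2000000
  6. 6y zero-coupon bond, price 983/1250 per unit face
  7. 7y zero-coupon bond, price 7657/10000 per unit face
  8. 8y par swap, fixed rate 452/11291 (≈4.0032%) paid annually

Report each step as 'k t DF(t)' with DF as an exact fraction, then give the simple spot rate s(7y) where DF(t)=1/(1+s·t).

1 1 2429/2500
2 2 937/1000
3 3 2267/2500
4 4 8579/10000
5 5 2051/2500
6 6 983/1250
7 7 7657/10000
8 8 911/1250
s(7y) = (1/(7657/10000) − 1)/(7) = 2343/53599 ≈ 4.3714%

step 1 [1y] swap r/1=71/2429: DF=(1 − 71/2429·(0))/(1+71/2429) = 2429/2500 ≈ 0.971600
step 2 [2y] bond c/1=7/100: DF=(535301/500000 − 7/100·(0.971600))/(1+7/100) = 937/1000 ≈ 0.937000
step 3 [3y] zero: DF = P = 2267/2500 ≈ 0.906800
step 4 [4y] zero: DF = P = 8579/10000 ≈ 0.857900
step 5 [5y] bond c/1=7/200: DF=(1955359/2000000 − 7/200·(0.971600+0.937000+0.906800+0.857900))/(1+7/200) = 2051/2500 ≈ 0.820400
step 6 [6y] zero: DF = P = 983/1250 ≈ 0.786400
step 7 [7y] zero: DF = P = 7657/10000 ≈ 0.765700
step 8 [8y] swap r/1=452/11291: DF=(1 − 452/11291·(0.971600+0.937000+0.906800+0.857900+0.820400+0.786400+0.765700))/(1+452/11291) = 911/1250 ≈ 0.728800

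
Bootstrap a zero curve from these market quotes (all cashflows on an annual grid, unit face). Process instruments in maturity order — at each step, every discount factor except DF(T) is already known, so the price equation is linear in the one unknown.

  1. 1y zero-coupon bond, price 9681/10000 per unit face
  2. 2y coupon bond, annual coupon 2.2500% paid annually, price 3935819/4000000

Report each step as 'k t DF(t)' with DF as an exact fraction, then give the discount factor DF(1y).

1 1 9681/10000
2 2 941/1000
DF(1y) = 9681/10000 ≈ 0.968100

step 1 [1y] zero: DF = P = 9681/10000 ≈ 0.968100
step 2 [2y] bond c/1=9/400: DF=(3935819/4000000 − 9/400·(0.968100))/(1+9/400) = 941/1000 ≈ 0.941000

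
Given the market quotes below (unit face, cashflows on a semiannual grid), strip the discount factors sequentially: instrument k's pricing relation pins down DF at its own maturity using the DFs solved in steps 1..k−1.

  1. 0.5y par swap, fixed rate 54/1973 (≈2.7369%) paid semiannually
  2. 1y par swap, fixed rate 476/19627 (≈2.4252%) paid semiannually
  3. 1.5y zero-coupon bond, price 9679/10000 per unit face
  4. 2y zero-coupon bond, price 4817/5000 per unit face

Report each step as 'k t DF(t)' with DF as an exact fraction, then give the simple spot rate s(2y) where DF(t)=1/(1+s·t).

1 1/2 1973/2000
2 1 4881/5000
3 3/2 9679/10000
4 2 4817/5000
s(2y) = (1/(4817/5000) − 1)/(2) = 183/9634 ≈ 1.8995%

step 1 [0.5y] swap r/2=27/1973: DF=(1 − 27/1973·(0))/(1+27/1973) = 1973/2000 ≈ 0.986500
step 2 [1y] swap r/2=238/19627: DF=(1 − 238/19627·(0.986500))/(1+238/19627) = 4881/5000 ≈ 0.976200
step 3 [1.5y] zero: DF = P = 9679/10000 ≈ 0.967900
step 4 [2y] zero: DF = P = 4817/5000 ≈ 0.963400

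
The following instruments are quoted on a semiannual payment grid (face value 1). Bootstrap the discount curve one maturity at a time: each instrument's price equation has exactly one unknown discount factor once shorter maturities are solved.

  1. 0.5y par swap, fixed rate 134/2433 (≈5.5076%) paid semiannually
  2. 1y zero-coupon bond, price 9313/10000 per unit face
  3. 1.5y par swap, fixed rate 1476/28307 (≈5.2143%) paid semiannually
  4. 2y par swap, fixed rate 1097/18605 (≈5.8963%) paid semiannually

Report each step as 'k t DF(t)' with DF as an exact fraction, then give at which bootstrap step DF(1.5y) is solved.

step 1 [0.5y] swap r/2=67/2433: DF=(1 − 67/2433·(0))/(1+67/2433) = 2433/2500 ≈ 0.973200
step 2 [1y] zero: DF = P = 9313/10000 ≈ 0.931300
step 3 [1.5y] swap r/2=738/28307: DF=(1 − 738/28307·(0.973200+0.931300))/(1+738/28307) = 4631/5000 ≈ 0.926200
step 4 [2y] swap r/2=1097/37210: DF=(1 − 1097/37210·(0.973200+0.931300+0.926200))/(1+1097/37210) = 8903/10000 ≈ 0.890300

1 1/2 2433/2500
2 1 9313/10000
3 3/2 4631/5000
4 2 8903/10000
DF(1.5y) is solved at step 3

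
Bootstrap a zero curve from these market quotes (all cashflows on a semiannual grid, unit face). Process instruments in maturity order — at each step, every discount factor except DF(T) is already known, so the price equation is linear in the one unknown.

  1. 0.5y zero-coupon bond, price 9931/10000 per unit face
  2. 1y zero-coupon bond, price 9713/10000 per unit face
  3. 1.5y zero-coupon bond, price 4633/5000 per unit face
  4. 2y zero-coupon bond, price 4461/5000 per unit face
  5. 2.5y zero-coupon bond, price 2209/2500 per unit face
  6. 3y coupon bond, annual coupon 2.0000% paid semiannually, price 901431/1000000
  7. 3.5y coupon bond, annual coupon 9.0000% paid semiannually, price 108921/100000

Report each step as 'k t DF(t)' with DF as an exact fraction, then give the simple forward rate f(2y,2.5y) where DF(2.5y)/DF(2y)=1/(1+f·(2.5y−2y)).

1 1/2 9931/10000
2 1 9713/10000
3 3/2 4633/5000
4 2 4461/5000
5 5/2 2209/2500
6 3 8463/10000
7 7/2 8049/10000
f(2y,2.5y) = ((4461/5000)/(2209/2500) − 1)/(1/2) = 43/2209 ≈ 1.9466%

step 1 [0.5y] zero: DF = P = 9931/10000 ≈ 0.993100
step 2 [1y] zero: DF = P = 9713/10000 ≈ 0.971300
step 3 [1.5y] zero: DF = P = 4633/5000 ≈ 0.926600
step 4 [2y] zero: DF = P = 4461/5000 ≈ 0.892200
step 5 [2.5y] zero: DF = P = 2209/2500 ≈ 0.883600
step 6 [3y] bond c/2=1/100: DF=(901431/1000000 − 1/100·(0.993100+0.971300+0.926600+0.892200+0.883600))/(1+1/100) = 8463/10000 ≈ 0.846300
step 7 [3.5y] bond c/2=9/200: DF=(108921/100000 − 9/200·(0.993100+0.971300+0.926600+0.892200+0.883600+0.846300))/(1+9/200) = 8049/10000 ≈ 0.804900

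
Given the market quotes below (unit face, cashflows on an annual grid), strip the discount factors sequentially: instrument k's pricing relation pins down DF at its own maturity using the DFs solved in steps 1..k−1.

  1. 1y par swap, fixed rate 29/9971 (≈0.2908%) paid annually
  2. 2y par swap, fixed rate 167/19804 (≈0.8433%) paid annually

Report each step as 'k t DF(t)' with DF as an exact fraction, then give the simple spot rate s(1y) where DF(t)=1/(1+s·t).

1 1 9971/10000
2 2 9833/10000
s(1y) = (1/(9971/10000) − 1)/(1) = 29/9971 ≈ 0.2908%

step 1 [1y] swap r/1=29/9971: DF=(1 − 29/9971·(0))/(1+29/9971) = 9971/10000 ≈ 0.997100
step 2 [2y] swap r/1=167/19804: DF=(1 − 167/19804·(0.997100))/(1+167/19804) = 9833/10000 ≈ 0.983300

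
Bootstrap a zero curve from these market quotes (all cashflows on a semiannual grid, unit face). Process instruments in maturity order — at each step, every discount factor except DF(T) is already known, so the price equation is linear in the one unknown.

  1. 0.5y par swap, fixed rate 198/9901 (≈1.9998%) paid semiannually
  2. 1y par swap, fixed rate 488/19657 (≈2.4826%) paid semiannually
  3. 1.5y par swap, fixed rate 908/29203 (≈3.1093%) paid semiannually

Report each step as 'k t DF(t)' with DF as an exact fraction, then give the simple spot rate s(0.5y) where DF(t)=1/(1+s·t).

step 1 [0.5y] swap r/2=99/9901: DF=(1 − 99/9901·(0))/(1+99/9901) = 9901/10000 ≈ 0.990100
step 2 [1y] swap r/2=244/19657: DF=(1 − 244/19657·(0.990100))/(1+244/19657) = 2439/2500 ≈ 0.975600
step 3 [1.5y] swap r/2=454/29203: DF=(1 − 454/29203·(0.990100+0.975600))/(1+454/29203) = 4773/5000 ≈ 0.954600

1 1/2 9901/10000
2 1 2439/2500
3 3/2 4773/5000
s(0.5y) = (1/(9901/10000) − 1)/(1/2) = 198/9901 ≈ 1.9998%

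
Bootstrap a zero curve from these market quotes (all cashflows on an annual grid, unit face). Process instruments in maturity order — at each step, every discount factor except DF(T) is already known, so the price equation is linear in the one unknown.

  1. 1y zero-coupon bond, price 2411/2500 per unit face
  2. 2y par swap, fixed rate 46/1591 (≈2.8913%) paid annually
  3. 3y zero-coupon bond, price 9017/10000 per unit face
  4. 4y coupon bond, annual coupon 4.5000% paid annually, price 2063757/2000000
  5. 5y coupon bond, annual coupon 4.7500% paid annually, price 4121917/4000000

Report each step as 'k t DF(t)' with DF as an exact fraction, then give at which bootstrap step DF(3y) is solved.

1 1 2411/2500
2 2 1181/1250
3 3 9017/10000
4 4 1083/1250
5 5 817/1000
DF(3y) is solved at step 3

step 1 [1y] zero: DF = P = 2411/2500 ≈ 0.964400
step 2 [2y] swap r/1=46/1591: DF=(1 − 46/1591·(0.964400))/(1+46/1591) = 1181/1250 ≈ 0.944800
step 3 [3y] zero: DF = P = 9017/10000 ≈ 0.901700
step 4 [4y] bond c/1=9/200: DF=(2063757/2000000 − 9/200·(0.964400+0.944800+0.901700))/(1+9/200) = 1083/1250 ≈ 0.866400
step 5 [5y] bond c/1=19/400: DF=(4121917/4000000 − 19/400·(0.964400+0.944800+0.901700+0.866400))/(1+19/400) = 817/1000 ≈ 0.817000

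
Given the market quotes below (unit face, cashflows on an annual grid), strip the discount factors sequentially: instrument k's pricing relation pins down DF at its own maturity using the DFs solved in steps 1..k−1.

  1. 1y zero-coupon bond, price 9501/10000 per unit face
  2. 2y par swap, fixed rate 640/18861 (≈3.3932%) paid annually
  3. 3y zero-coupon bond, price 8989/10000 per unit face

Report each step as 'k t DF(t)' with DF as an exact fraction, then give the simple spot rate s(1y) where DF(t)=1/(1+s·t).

step 1 [1y] zero: DF = P = 9501/10000 ≈ 0.950100
step 2 [2y] swap r/1=640/18861: DF=(1 − 640/18861·(0.950100))/(1+640/18861) = 117/125 ≈ 0.936000
step 3 [3y] zero: DF = P = 8989/10000 ≈ 0.898900

1 1 9501/10000
2 2 117/125
3 3 8989/10000
s(1y) = (1/(9501/10000) − 1)/(1) = 499/9501 ≈ 5.2521%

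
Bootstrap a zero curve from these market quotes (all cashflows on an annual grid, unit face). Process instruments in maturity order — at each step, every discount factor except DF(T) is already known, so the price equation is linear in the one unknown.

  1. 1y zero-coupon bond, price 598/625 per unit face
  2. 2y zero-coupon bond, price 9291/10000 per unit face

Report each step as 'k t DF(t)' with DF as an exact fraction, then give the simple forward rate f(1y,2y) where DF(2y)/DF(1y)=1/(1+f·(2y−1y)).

step 1 [1y] zero: DF = P = 598/625 ≈ 0.956800
step 2 [2y] zero: DF = P = 9291/10000 ≈ 0.929100

1 1 598/625
2 2 9291/10000
f(1y,2y) = ((598/625)/(9291/10000) − 1)/(1) = 277/9291 ≈ 2.9814%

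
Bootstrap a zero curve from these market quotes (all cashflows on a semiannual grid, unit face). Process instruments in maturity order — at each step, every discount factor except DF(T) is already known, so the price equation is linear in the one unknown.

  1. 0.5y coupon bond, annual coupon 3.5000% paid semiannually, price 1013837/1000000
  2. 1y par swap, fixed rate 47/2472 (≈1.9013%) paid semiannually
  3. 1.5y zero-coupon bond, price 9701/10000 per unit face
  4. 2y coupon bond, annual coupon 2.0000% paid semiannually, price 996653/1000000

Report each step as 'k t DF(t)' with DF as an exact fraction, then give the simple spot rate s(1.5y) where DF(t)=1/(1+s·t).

step 1 [0.5y] bond c/2=7/400: DF=(1013837/1000000 − 7/400·(0))/(1+7/400) = 2491/2500 ≈ 0.996400
step 2 [1y] swap r/2=47/4944: DF=(1 − 47/4944·(0.996400))/(1+47/4944) = 2453/2500 ≈ 0.981200
step 3 [1.5y] zero: DF = P = 9701/10000 ≈ 0.970100
step 4 [2y] bond c/2=1/100: DF=(996653/1000000 − 1/100·(0.996400+0.981200+0.970100))/(1+1/100) = 1197/1250 ≈ 0.957600

1 1/2 2491/2500
2 1 2453/2500
3 3/2 9701/10000
4 2 1197/1250
s(1.5y) = (1/(9701/10000) − 1)/(3/2) = 598/29103 ≈ 2.0548%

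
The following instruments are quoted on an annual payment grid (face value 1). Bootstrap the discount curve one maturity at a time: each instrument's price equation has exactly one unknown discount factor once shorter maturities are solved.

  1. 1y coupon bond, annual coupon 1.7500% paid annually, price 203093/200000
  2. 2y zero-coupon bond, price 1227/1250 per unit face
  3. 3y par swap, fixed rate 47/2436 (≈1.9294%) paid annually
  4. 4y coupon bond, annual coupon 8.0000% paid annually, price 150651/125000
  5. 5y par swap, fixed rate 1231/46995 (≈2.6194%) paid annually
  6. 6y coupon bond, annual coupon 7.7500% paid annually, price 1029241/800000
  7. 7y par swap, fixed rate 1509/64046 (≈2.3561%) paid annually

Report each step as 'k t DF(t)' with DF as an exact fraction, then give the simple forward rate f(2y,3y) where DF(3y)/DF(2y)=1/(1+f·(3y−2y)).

step 1 [1y] bond c/1=7/400: DF=(203093/200000 − 7/400·(0))/(1+7/400) = 499/500 ≈ 0.998000
step 2 [2y] zero: DF = P = 1227/1250 ≈ 0.981600
step 3 [3y] swap r/1=47/2436: DF=(1 − 47/2436·(0.998000+0.981600))/(1+47/2436) = 2359/2500 ≈ 0.943600
step 4 [4y] bond c/1=2/25: DF=(150651/125000 − 2/25·(0.998000+0.981600+0.943600))/(1+2/25) = 4497/5000 ≈ 0.899400
step 5 [5y] swap r/1=1231/46995: DF=(1 − 1231/46995·(0.998000+0.981600+0.943600+0.899400))/(1+1231/46995) = 8769/10000 ≈ 0.876900
step 6 [6y] bond c/1=31/400: DF=(1029241/800000 − 31/400·(0.998000+0.981600+0.943600+0.899400+0.876900))/(1+31/400) = 107/125 ≈ 0.856000
step 7 [7y] swap r/1=1509/64046: DF=(1 − 1509/64046·(0.998000+0.981600+0.943600+0.899400+0.876900+0.856000))/(1+1509/64046) = 8491/10000 ≈ 0.849100

1 1 499/500
2 2 1227/1250
3 3 2359/2500
4 4 4497/5000
5 5 8769/10000
6 6 107/125
7 7 8491/10000
f(2y,3y) = ((1227/1250)/(2359/2500) − 1)/(1) = 95/2359 ≈ 4.0271%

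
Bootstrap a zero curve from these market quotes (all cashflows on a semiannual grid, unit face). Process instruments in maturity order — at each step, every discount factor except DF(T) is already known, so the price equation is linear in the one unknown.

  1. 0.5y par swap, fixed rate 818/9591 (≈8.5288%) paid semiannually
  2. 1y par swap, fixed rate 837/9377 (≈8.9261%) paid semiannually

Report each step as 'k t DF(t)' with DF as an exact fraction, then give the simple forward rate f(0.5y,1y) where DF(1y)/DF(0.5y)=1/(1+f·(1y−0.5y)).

1 1/2 9591/10000
2 1 9163/10000
f(0.5y,1y) = ((9591/10000)/(9163/10000) − 1)/(1/2) = 856/9163 ≈ 9.3419%

step 1 [0.5y] swap r/2=409/9591: DF=(1 − 409/9591·(0))/(1+409/9591) = 9591/10000 ≈ 0.959100
step 2 [1y] swap r/2=837/18754: DF=(1 − 837/18754·(0.959100))/(1+837/18754) = 9163/10000 ≈ 0.916300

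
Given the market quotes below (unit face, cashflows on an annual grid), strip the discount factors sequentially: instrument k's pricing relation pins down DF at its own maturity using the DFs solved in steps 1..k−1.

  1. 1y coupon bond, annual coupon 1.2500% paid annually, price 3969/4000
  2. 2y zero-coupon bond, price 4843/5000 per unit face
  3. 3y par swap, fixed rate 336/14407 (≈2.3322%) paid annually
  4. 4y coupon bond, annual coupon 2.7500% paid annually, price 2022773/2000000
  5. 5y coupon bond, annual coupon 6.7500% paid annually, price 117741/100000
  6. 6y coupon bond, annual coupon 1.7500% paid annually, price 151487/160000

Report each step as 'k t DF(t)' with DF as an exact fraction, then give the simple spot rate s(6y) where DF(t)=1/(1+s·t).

step 1 [1y] bond c/1=1/80: DF=(3969/4000 − 1/80·(0))/(1+1/80) = 49/50 ≈ 0.980000
step 2 [2y] zero: DF = P = 4843/5000 ≈ 0.968600
step 3 [3y] swap r/1=336/14407: DF=(1 − 336/14407·(0.980000+0.968600))/(1+336/14407) = 583/625 ≈ 0.932800
step 4 [4y] bond c/1=11/400: DF=(2022773/2000000 − 11/400·(0.980000+0.968600+0.932800))/(1+11/400) = 567/625 ≈ 0.907200
step 5 [5y] bond c/1=27/400: DF=(117741/100000 − 27/400·(0.980000+0.968600+0.932800+0.907200))/(1+27/400) = 4317/5000 ≈ 0.863400
step 6 [6y] bond c/1=7/400: DF=(151487/160000 − 7/400·(0.980000+0.968600+0.932800+0.907200+0.863400))/(1+7/400) = 1701/2000 ≈ 0.850500

1 1 49/50
2 2 4843/5000
3 3 583/625
4 4 567/625
5 5 4317/5000
6 6 1701/2000
s(6y) = (1/(1701/2000) − 1)/(6) = 299/10206 ≈ 2.9296%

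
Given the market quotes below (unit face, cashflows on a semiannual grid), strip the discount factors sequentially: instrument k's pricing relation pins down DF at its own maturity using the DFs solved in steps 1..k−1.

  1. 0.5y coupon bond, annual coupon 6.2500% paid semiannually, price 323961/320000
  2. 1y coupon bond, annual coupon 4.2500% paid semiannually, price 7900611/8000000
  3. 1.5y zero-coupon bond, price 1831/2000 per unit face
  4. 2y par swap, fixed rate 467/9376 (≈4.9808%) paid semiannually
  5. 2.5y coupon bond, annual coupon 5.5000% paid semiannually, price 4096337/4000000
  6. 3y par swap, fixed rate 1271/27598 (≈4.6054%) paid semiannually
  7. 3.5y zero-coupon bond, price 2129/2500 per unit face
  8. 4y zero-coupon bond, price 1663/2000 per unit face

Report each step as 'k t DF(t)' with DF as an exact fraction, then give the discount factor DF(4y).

step 1 [0.5y] bond c/2=1/32: DF=(323961/320000 − 1/32·(0))/(1+1/32) = 9817/10000 ≈ 0.981700
step 2 [1y] bond c/2=17/800: DF=(7900611/8000000 − 17/800·(0.981700))/(1+17/800) = 4733/5000 ≈ 0.946600
step 3 [1.5y] zero: DF = P = 1831/2000 ≈ 0.915500
step 4 [2y] swap r/2=467/18752: DF=(1 − 467/18752·(0.981700+0.946600+0.915500))/(1+467/18752) = 4533/5000 ≈ 0.906600
step 5 [2.5y] bond c/2=11/400: DF=(4096337/4000000 − 11/400·(0.981700+0.946600+0.915500+0.906600))/(1+11/400) = 8963/10000 ≈ 0.896300
step 6 [3y] swap r/2=1271/55196: DF=(1 − 1271/55196·(0.981700+0.946600+0.915500+0.906600+0.896300))/(1+1271/55196) = 8729/10000 ≈ 0.872900
step 7 [3.5y] zero: DF = P = 2129/2500 ≈ 0.851600
step 8 [4y] zero: DF = P = 1663/2000 ≈ 0.831500

1 1/2 9817/10000
2 1 4733/5000
3 3/2 1831/2000
4 2 4533/5000
5 5/2 8963/10000
6 3 8729/10000
7 7/2 2129/2500
8 4 1663/2000
DF(4y) = 1663/2000 ≈ 0.831500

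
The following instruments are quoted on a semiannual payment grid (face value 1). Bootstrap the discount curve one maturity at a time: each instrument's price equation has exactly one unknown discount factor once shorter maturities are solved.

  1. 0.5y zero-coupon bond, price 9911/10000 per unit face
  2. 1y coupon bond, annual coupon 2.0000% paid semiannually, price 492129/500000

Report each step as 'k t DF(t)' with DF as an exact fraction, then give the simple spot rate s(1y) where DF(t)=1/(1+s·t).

step 1 [0.5y] zero: DF = P = 9911/10000 ≈ 0.991100
step 2 [1y] bond c/2=1/100: DF=(492129/500000 − 1/100·(0.991100))/(1+1/100) = 9647/10000 ≈ 0.964700

1 1/2 9911/10000
2 1 9647/10000
s(1y) = (1/(9647/10000) − 1)/(1) = 353/9647 ≈ 3.6592%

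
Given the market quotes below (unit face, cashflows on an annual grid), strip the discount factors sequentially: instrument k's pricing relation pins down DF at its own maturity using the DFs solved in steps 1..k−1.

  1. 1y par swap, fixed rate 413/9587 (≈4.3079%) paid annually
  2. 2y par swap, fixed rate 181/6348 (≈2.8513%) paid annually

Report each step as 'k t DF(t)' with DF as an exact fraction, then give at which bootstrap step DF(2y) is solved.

step 1 [1y] swap r/1=413/9587: DF=(1 − 413/9587·(0))/(1+413/9587) = 9587/10000 ≈ 0.958700
step 2 [2y] swap r/1=181/6348: DF=(1 − 181/6348·(0.958700))/(1+181/6348) = 9457/10000 ≈ 0.945700

1 1 9587/10000
2 2 9457/10000
DF(2y) is solved at step 2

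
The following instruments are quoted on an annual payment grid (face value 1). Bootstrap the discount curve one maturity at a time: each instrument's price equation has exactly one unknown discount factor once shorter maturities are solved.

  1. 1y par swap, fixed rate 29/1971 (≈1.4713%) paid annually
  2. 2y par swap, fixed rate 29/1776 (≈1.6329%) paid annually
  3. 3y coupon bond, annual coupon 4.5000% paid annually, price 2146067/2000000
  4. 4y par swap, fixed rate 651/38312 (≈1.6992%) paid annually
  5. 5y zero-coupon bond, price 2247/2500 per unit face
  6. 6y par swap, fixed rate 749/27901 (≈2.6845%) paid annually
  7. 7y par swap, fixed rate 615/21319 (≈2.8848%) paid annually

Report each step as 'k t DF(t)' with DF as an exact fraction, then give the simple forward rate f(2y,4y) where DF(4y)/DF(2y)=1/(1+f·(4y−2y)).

1 1 1971/2000
2 2 9681/10000
3 3 9427/10000
4 4 9349/10000
5 5 2247/2500
6 6 4251/5000
7 7 1631/2000
f(2y,4y) = ((9681/10000)/(9349/10000) − 1)/(2) = 166/9349 ≈ 1.7756%

step 1 [1y] swap r/1=29/1971: DF=(1 − 29/1971·(0))/(1+29/1971) = 1971/2000 ≈ 0.985500
step 2 [2y] swap r/1=29/1776: DF=(1 − 29/1776·(0.985500))/(1+29/1776) = 9681/10000 ≈ 0.968100
step 3 [3y] bond c/1=9/200: DF=(2146067/2000000 − 9/200·(0.985500+0.968100))/(1+9/200) = 9427/10000 ≈ 0.942700
step 4 [4y] swap r/1=651/38312: DF=(1 − 651/38312·(0.985500+0.968100+0.942700))/(1+651/38312) = 9349/10000 ≈ 0.934900
step 5 [5y] zero: DF = P = 2247/2500 ≈ 0.898800
step 6 [6y] swap r/1=749/27901: DF=(1 − 749/27901·(0.985500+0.968100+0.942700+0.934900+0.898800))/(1+749/27901) = 4251/5000 ≈ 0.850200
step 7 [7y] swap r/1=615/21319: DF=(1 − 615/21319·(0.985500+0.968100+0.942700+0.934900+0.898800+0.850200))/(1+615/21319) = 1631/2000 ≈ 0.815500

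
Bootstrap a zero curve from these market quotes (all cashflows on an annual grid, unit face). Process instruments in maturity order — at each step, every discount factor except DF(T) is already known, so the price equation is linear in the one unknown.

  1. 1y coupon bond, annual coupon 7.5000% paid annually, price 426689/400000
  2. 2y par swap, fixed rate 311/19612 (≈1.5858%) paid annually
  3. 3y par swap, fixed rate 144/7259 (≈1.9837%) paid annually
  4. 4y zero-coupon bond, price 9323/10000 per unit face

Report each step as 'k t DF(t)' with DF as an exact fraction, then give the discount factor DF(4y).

1 1 9923/10000
2 2 9689/10000
3 3 589/625
4 4 9323/10000
DF(4y) = 9323/10000 ≈ 0.932300

step 1 [1y] bond c/1=3/40: DF=(426689/400000 − 3/40·(0))/(1+3/40) = 9923/10000 ≈ 0.992300
step 2 [2y] swap r/1=311/19612: DF=(1 − 311/19612·(0.992300))/(1+311/19612) = 9689/10000 ≈ 0.968900
step 3 [3y] swap r/1=144/7259: DF=(1 − 144/7259·(0.992300+0.968900))/(1+144/7259) = 589/625 ≈ 0.942400
step 4 [4y] zero: DF = P = 9323/10000 ≈ 0.932300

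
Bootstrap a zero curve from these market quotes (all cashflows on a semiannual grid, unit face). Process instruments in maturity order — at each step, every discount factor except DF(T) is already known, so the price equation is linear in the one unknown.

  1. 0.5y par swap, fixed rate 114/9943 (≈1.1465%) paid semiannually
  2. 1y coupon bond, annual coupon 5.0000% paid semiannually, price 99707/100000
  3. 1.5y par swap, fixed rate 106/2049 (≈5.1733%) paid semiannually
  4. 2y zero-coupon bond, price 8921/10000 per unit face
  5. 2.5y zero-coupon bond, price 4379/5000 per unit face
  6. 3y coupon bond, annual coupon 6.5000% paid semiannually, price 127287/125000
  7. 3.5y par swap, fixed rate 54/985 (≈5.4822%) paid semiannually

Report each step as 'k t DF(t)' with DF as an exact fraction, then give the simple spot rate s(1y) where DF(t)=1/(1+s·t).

step 1 [0.5y] swap r/2=57/9943: DF=(1 − 57/9943·(0))/(1+57/9943) = 9943/10000 ≈ 0.994300
step 2 [1y] bond c/2=1/40: DF=(99707/100000 − 1/40·(0.994300))/(1+1/40) = 1897/2000 ≈ 0.948500
step 3 [1.5y] swap r/2=53/2049: DF=(1 − 53/2049·(0.994300+0.948500))/(1+53/2049) = 4629/5000 ≈ 0.925800
step 4 [2y] zero: DF = P = 8921/10000 ≈ 0.892100
step 5 [2.5y] zero: DF = P = 4379/5000 ≈ 0.875800
step 6 [3y] bond c/2=13/400: DF=(127287/125000 − 13/400·(0.994300+0.948500+0.925800+0.892100+0.875800))/(1+13/400) = 8403/10000 ≈ 0.840300
step 7 [3.5y] swap r/2=27/985: DF=(1 − 27/985·(0.994300+0.948500+0.925800+0.892100+0.875800+0.840300))/(1+27/985) = 517/625 ≈ 0.827200

1 1/2 9943/10000
2 1 1897/2000
3 3/2 4629/5000
4 2 8921/10000
5 5/2 4379/5000
6 3 8403/10000
7 7/2 517/625
s(1y) = (1/(1897/2000) − 1)/(1) = 103/1897 ≈ 5.4296%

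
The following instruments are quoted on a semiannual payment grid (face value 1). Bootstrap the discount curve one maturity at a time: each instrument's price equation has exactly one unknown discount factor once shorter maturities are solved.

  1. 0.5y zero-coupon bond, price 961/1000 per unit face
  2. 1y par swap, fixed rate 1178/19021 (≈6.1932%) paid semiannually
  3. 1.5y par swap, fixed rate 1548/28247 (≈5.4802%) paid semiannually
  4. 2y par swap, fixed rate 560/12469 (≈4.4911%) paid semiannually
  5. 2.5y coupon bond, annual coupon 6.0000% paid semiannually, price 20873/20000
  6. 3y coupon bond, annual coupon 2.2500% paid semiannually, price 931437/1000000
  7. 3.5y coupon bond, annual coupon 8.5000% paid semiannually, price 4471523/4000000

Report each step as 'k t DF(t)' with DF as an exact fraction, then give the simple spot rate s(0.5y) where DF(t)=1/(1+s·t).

step 1 [0.5y] zero: DF = P = 961/1000 ≈ 0.961000
step 2 [1y] swap r/2=589/19021: DF=(1 − 589/19021·(0.961000))/(1+589/19021) = 9411/10000 ≈ 0.941100
step 3 [1.5y] swap r/2=774/28247: DF=(1 − 774/28247·(0.961000+0.941100))/(1+774/28247) = 4613/5000 ≈ 0.922600
step 4 [2y] swap r/2=280/12469: DF=(1 − 280/12469·(0.961000+0.941100+0.922600))/(1+280/12469) = 229/250 ≈ 0.916000
step 5 [2.5y] bond c/2=3/100: DF=(20873/20000 − 3/100·(0.961000+0.941100+0.922600+0.916000))/(1+3/100) = 9043/10000 ≈ 0.904300
step 6 [3y] bond c/2=9/800: DF=(931437/1000000 − 9/800·(0.961000+0.941100+0.922600+0.916000+0.904300))/(1+9/800) = 4347/5000 ≈ 0.869400
step 7 [3.5y] bond c/2=17/400: DF=(4471523/4000000 − 17/400·(0.961000+0.941100+0.922600+0.916000+0.904300+0.869400))/(1+17/400) = 339/400 ≈ 0.847500

1 1/2 961/1000
2 1 9411/10000
3 3/2 4613/5000
4 2 229/250
5 5/2 9043/10000
6 3 4347/5000
7 7/2 339/400
s(0.5y) = (1/(961/1000) − 1)/(1/2) = 78/961 ≈ 8.1165%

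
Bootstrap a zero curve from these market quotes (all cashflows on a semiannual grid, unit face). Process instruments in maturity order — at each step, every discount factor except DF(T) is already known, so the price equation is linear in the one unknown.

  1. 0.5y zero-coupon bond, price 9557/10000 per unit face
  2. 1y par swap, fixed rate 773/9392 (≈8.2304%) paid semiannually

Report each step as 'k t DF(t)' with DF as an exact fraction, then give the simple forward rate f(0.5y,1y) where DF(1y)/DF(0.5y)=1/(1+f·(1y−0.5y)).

1 1/2 9557/10000
2 1 9227/10000
f(0.5y,1y) = ((9557/10000)/(9227/10000) − 1)/(1/2) = 660/9227 ≈ 7.1529%

step 1 [0.5y] zero: DF = P = 9557/10000 ≈ 0.955700
step 2 [1y] swap r/2=773/18784: DF=(1 − 773/18784·(0.955700))/(1+773/18784) = 9227/10000 ≈ 0.922700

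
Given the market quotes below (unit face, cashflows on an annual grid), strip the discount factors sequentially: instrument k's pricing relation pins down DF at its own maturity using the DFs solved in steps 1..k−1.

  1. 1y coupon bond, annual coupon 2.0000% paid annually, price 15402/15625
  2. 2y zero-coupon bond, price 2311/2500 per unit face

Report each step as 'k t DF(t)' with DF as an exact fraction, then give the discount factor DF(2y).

step 1 [1y] bond c/1=1/50: DF=(15402/15625 − 1/50·(0))/(1+1/50) = 604/625 ≈ 0.966400
step 2 [2y] zero: DF = P = 2311/2500 ≈ 0.924400

1 1 604/625
2 2 2311/2500
DF(2y) = 2311/2500 ≈ 0.924400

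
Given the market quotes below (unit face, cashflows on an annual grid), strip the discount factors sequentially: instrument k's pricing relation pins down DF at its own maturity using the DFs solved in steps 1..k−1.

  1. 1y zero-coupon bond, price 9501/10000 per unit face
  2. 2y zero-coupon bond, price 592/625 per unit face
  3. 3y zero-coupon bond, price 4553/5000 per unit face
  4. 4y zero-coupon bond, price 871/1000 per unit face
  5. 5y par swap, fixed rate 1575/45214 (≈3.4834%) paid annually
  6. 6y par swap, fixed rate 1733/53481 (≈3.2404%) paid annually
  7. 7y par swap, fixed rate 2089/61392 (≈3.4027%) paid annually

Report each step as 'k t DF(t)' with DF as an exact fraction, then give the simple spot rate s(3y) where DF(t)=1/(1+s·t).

1 1 9501/10000
2 2 592/625
3 3 4553/5000
4 4 871/1000
5 5 337/400
6 6 8267/10000
7 7 7911/10000
s(3y) = (1/(4553/5000) − 1)/(3) = 149/4553 ≈ 3.2726%

step 1 [1y] zero: DF = P = 9501/10000 ≈ 0.950100
step 2 [2y] zero: DF = P = 592/625 ≈ 0.947200
step 3 [3y] zero: DF = P = 4553/5000 ≈ 0.910600
step 4 [4y] zero: DF = P = 871/1000 ≈ 0.871000
step 5 [5y] swap r/1=1575/45214: DF=(1 − 1575/45214·(0.950100+0.947200+0.910600+0.871000))/(1+1575/45214) = 337/400 ≈ 0.842500
step 6 [6y] swap r/1=1733/53481: DF=(1 − 1733/53481·(0.950100+0.947200+0.910600+0.871000+0.842500))/(1+1733/53481) = 8267/10000 ≈ 0.826700
step 7 [7y] swap r/1=2089/61392: DF=(1 − 2089/61392·(0.950100+0.947200+0.910600+0.871000+0.842500+0.826700))/(1+2089/61392) = 7911/10000 ≈ 0.791100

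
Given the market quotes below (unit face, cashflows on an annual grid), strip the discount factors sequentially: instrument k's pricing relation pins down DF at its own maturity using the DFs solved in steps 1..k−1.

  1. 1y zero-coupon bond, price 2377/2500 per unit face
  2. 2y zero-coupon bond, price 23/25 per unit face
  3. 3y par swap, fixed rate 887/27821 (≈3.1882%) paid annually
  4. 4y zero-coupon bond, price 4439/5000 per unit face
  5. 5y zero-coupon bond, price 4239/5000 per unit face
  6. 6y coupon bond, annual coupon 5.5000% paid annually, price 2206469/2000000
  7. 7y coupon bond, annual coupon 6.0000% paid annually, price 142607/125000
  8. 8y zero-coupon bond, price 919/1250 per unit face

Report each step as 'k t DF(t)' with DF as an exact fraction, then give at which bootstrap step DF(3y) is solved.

1 1 2377/2500
2 2 23/25
3 3 9113/10000
4 4 4439/5000
5 5 4239/5000
6 6 4051/5000
7 7 7747/10000
8 8 919/1250
DF(3y) is solved at step 3

step 1 [1y] zero: DF = P = 2377/2500 ≈ 0.950800
step 2 [2y] zero: DF = P = 23/25 ≈ 0.920000
step 3 [3y] swap r/1=887/27821: DF=(1 − 887/27821·(0.950800+0.920000))/(1+887/27821) = 9113/10000 ≈ 0.911300
step 4 [4y] zero: DF = P = 4439/5000 ≈ 0.887800
step 5 [5y] zero: DF = P = 4239/5000 ≈ 0.847800
step 6 [6y] bond c/1=11/200: DF=(2206469/2000000 − 11/200·(0.950800+0.920000+0.911300+0.887800+0.847800))/(1+11/200) = 4051/5000 ≈ 0.810200
step 7 [7y] bond c/1=3/50: DF=(142607/125000 − 3/50·(0.950800+0.920000+0.911300+0.887800+0.847800+0.810200))/(1+3/50) = 7747/10000 ≈ 0.774700
step 8 [8y] zero: DF = P = 919/1250 ≈ 0.735200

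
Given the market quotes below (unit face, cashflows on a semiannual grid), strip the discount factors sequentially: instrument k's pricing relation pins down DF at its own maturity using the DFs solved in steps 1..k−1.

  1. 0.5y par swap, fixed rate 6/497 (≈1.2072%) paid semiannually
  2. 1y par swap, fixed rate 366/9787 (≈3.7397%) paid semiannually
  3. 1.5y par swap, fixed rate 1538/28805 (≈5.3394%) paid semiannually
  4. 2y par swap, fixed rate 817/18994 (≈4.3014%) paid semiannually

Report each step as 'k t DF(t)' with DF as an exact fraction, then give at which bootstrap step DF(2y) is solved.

step 1 [0.5y] swap r/2=3/497: DF=(1 − 3/497·(0))/(1+3/497) = 497/500 ≈ 0.994000
step 2 [1y] swap r/2=183/9787: DF=(1 − 183/9787·(0.994000))/(1+183/9787) = 4817/5000 ≈ 0.963400
step 3 [1.5y] swap r/2=769/28805: DF=(1 − 769/28805·(0.994000+0.963400))/(1+769/28805) = 9231/10000 ≈ 0.923100
step 4 [2y] swap r/2=817/37988: DF=(1 − 817/37988·(0.994000+0.963400+0.923100))/(1+817/37988) = 9183/10000 ≈ 0.918300

1 1/2 497/500
2 1 4817/5000
3 3/2 9231/10000
4 2 9183/10000
DF(2y) is solved at step 4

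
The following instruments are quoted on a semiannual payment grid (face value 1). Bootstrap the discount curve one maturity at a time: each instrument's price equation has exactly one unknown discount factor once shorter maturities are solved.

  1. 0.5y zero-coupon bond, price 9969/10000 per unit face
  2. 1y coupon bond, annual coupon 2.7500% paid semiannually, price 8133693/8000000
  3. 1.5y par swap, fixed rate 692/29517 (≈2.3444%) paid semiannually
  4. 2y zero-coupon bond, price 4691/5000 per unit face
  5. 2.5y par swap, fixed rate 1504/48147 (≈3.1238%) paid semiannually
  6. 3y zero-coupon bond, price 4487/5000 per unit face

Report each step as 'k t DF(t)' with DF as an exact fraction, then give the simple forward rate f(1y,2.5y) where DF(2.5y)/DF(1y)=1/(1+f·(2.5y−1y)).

step 1 [0.5y] zero: DF = P = 9969/10000 ≈ 0.996900
step 2 [1y] bond c/2=11/800: DF=(8133693/8000000 − 11/800·(0.996900))/(1+11/800) = 4947/5000 ≈ 0.989400
step 3 [1.5y] swap r/2=346/29517: DF=(1 − 346/29517·(0.996900+0.989400))/(1+346/29517) = 4827/5000 ≈ 0.965400
step 4 [2y] zero: DF = P = 4691/5000 ≈ 0.938200
step 5 [2.5y] swap r/2=752/48147: DF=(1 − 752/48147·(0.996900+0.989400+0.965400+0.938200))/(1+752/48147) = 578/625 ≈ 0.924800
step 6 [3y] zero: DF = P = 4487/5000 ≈ 0.897400

1 1/2 9969/10000
2 1 4947/5000
3 3/2 4827/5000
4 2 4691/5000
5 5/2 578/625
6 3 4487/5000
f(1y,2.5y) = ((4947/5000)/(578/625) − 1)/(3/2) = 19/408 ≈ 4.6569%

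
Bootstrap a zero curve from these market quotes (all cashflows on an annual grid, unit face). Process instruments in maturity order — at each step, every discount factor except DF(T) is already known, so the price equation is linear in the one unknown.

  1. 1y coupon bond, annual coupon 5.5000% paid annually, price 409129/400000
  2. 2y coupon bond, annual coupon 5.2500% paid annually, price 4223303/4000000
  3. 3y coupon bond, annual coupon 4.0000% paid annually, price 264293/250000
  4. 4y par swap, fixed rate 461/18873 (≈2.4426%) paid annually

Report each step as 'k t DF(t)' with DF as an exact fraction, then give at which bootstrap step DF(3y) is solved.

step 1 [1y] bond c/1=11/200: DF=(409129/400000 − 11/200·(0))/(1+11/200) = 1939/2000 ≈ 0.969500
step 2 [2y] bond c/1=21/400: DF=(4223303/4000000 − 21/400·(0.969500))/(1+21/400) = 2387/2500 ≈ 0.954800
step 3 [3y] bond c/1=1/25: DF=(264293/250000 − 1/25·(0.969500+0.954800))/(1+1/25) = 377/400 ≈ 0.942500
step 4 [4y] swap r/1=461/18873: DF=(1 − 461/18873·(0.969500+0.954800+0.942500))/(1+461/18873) = 4539/5000 ≈ 0.907800

1 1 1939/2000
2 2 2387/2500
3 3 377/400
4 4 4539/5000
DF(3y) is solved at step 3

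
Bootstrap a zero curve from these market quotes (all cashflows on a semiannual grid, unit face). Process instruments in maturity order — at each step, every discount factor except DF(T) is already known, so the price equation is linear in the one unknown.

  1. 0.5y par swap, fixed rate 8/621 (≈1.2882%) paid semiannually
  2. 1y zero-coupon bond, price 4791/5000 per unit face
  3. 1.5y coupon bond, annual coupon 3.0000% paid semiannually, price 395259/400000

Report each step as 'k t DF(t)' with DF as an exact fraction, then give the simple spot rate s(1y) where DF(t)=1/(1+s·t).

1 1/2 621/625
2 1 4791/5000
3 3/2 9447/10000
s(1y) = (1/(4791/5000) − 1)/(1) = 209/4791 ≈ 4.3623%

step 1 [0.5y] swap r/2=4/621: DF=(1 − 4/621·(0))/(1+4/621) = 621/625 ≈ 0.993600
step 2 [1y] zero: DF = P = 4791/5000 ≈ 0.958200
step 3 [1.5y] bond c/2=3/200: DF=(395259/400000 − 3/200·(0.993600+0.958200))/(1+3/200) = 9447/10000 ≈ 0.944700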